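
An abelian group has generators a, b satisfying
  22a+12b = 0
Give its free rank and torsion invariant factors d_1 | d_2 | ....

Answer: M ≅ ℤ^1 ⊕ ℤ/2

Derivation:
rank_ℚ(R)=1; free=2−1=1
SNF(R) diag = [2] → torsion [2]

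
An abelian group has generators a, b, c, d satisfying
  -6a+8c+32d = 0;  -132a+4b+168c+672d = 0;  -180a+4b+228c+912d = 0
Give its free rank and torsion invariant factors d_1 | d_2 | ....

Answer: M ≅ ℤ^1 ⊕ ℤ/2 ⊕ ℤ/4 ⊕ ℤ/12

Derivation:
rank_ℚ(R)=3; free=4−3=1
SNF(R) diag = [2, 4, 12] → torsion [2, 4, 12]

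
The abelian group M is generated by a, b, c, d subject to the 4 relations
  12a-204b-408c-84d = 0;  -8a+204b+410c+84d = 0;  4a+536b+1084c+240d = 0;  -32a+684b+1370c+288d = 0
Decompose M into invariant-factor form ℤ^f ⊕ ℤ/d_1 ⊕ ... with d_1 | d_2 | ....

rank_ℚ(R)=4; free=4−4=0
SNF(R) diag = [2, 4, 12, 36] → torsion [2, 4, 12, 36]

Answer: M ≅ ℤ/2 ⊕ ℤ/4 ⊕ ℤ/12 ⊕ ℤ/36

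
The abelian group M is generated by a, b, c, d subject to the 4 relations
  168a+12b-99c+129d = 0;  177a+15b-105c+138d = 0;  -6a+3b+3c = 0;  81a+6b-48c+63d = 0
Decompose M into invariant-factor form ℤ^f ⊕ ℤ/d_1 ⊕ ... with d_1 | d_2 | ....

rank_ℚ(R)=4; free=4−4=0
SNF(R) diag = [3, 3, 3, 9] → torsion [3, 3, 3, 9]

Answer: M ≅ ℤ/3 ⊕ ℤ/3 ⊕ ℤ/3 ⊕ ℤ/9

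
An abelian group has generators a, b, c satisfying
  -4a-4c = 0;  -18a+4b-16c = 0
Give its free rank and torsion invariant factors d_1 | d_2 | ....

Answer: M ≅ ℤ^1 ⊕ ℤ/2 ⊕ ℤ/4

Derivation:
rank_ℚ(R)=2; free=3−2=1
SNF(R) diag = [2, 4] → torsion [2, 4]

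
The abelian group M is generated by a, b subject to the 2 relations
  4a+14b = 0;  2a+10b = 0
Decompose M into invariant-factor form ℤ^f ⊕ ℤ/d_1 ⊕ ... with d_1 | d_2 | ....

Answer: M ≅ ℤ/2 ⊕ ℤ/6

Derivation:
rank_ℚ(R)=2; free=2−2=0
SNF(R) diag = [2, 6] → torsion [2, 6]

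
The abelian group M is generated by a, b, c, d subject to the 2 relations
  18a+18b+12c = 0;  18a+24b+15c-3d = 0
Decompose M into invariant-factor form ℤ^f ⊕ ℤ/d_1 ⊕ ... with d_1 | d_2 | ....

Answer: M ≅ ℤ^2 ⊕ ℤ/3 ⊕ ℤ/6

Derivation:
rank_ℚ(R)=2; free=4−2=2
SNF(R) diag = [3, 6] → torsion [3, 6]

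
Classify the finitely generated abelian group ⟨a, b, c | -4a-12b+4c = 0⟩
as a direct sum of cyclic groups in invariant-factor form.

Answer: M ≅ ℤ^2 ⊕ ℤ/4

Derivation:
rank_ℚ(R)=1; free=3−1=2
SNF(R) diag = [4] → torsion [4]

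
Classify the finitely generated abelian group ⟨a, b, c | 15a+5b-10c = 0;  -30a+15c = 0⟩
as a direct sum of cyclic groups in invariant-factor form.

Answer: M ≅ ℤ^1 ⊕ ℤ/5 ⊕ ℤ/15

Derivation:
rank_ℚ(R)=2; free=3−2=1
SNF(R) diag = [5, 15] → torsion [5, 15]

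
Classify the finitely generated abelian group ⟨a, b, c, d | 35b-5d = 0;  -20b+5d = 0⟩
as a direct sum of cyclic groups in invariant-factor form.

Answer: M ≅ ℤ^2 ⊕ ℤ/5 ⊕ ℤ/15

Derivation:
rank_ℚ(R)=2; free=4−2=2
SNF(R) diag = [5, 15] → torsion [5, 15]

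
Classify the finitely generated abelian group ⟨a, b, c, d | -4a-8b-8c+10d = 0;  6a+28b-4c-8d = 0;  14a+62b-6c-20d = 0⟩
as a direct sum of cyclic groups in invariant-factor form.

rank_ℚ(R)=3; free=4−3=1
SNF(R) diag = [2, 2, 2] → torsion [2, 2, 2]

Answer: M ≅ ℤ^1 ⊕ ℤ/2 ⊕ ℤ/2 ⊕ ℤ/2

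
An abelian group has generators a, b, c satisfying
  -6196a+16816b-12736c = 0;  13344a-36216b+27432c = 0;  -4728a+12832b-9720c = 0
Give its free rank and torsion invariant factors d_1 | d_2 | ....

rank_ℚ(R)=3; free=3−3=0
SNF(R) diag = [4, 8, 24] → torsion [4, 8, 24]

Answer: M ≅ ℤ/4 ⊕ ℤ/8 ⊕ ℤ/24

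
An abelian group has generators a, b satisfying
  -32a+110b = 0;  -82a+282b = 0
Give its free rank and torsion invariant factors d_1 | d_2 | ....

rank_ℚ(R)=2; free=2−2=0
SNF(R) diag = [2, 2] → torsion [2, 2]

Answer: M ≅ ℤ/2 ⊕ ℤ/2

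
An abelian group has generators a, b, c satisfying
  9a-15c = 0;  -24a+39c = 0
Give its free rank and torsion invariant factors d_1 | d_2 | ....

Answer: M ≅ ℤ^1 ⊕ ℤ/3 ⊕ ℤ/3

Derivation:
rank_ℚ(R)=2; free=3−2=1
SNF(R) diag = [3, 3] → torsion [3, 3]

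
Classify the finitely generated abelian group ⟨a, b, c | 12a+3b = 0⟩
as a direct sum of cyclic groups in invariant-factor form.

Answer: M ≅ ℤ^2 ⊕ ℤ/3

Derivation:
rank_ℚ(R)=1; free=3−1=2
SNF(R) diag = [3] → torsion [3]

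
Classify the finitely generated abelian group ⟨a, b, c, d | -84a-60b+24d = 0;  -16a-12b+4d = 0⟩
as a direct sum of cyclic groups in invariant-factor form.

rank_ℚ(R)=2; free=4−2=2
SNF(R) diag = [4, 12] → torsion [4, 12]

Answer: M ≅ ℤ^2 ⊕ ℤ/4 ⊕ ℤ/12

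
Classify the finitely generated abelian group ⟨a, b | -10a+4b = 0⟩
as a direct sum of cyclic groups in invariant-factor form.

Answer: M ≅ ℤ^1 ⊕ ℤ/2

Derivation:
rank_ℚ(R)=1; free=2−1=1
SNF(R) diag = [2] → torsion [2]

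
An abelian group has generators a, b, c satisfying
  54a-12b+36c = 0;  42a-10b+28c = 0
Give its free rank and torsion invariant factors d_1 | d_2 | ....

rank_ℚ(R)=2; free=3−2=1
SNF(R) diag = [2, 6] → torsion [2, 6]

Answer: M ≅ ℤ^1 ⊕ ℤ/2 ⊕ ℤ/6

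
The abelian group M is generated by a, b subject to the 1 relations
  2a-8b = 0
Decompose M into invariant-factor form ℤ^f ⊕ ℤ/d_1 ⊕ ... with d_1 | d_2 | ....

rank_ℚ(R)=1; free=2−1=1
SNF(R) diag = [2] → torsion [2]

Answer: M ≅ ℤ^1 ⊕ ℤ/2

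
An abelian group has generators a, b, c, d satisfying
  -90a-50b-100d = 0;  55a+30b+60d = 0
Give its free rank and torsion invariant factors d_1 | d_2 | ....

Answer: M ≅ ℤ^2 ⊕ ℤ/5 ⊕ ℤ/10

Derivation:
rank_ℚ(R)=2; free=4−2=2
SNF(R) diag = [5, 10] → torsion [5, 10]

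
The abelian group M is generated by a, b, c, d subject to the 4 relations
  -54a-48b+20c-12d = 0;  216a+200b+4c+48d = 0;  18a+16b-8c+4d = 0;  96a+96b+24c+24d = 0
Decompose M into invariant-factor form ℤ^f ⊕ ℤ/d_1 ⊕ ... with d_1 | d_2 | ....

rank_ℚ(R)=4; free=4−4=0
SNF(R) diag = [2, 4, 8, 24] → torsion [2, 4, 8, 24]

Answer: M ≅ ℤ/2 ⊕ ℤ/4 ⊕ ℤ/8 ⊕ ℤ/24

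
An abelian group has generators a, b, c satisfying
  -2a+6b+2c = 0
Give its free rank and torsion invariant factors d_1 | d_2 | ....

rank_ℚ(R)=1; free=3−1=2
SNF(R) diag = [2] → torsion [2]

Answer: M ≅ ℤ^2 ⊕ ℤ/2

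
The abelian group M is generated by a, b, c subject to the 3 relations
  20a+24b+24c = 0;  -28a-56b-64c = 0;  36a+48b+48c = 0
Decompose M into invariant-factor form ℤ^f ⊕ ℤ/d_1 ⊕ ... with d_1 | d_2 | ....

rank_ℚ(R)=3; free=3−3=0
SNF(R) diag = [4, 8, 24] → torsion [4, 8, 24]

Answer: M ≅ ℤ/4 ⊕ ℤ/8 ⊕ ℤ/24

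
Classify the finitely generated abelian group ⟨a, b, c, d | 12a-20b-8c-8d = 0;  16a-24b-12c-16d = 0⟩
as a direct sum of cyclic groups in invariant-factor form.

rank_ℚ(R)=2; free=4−2=2
SNF(R) diag = [4, 4] → torsion [4, 4]

Answer: M ≅ ℤ^2 ⊕ ℤ/4 ⊕ ℤ/4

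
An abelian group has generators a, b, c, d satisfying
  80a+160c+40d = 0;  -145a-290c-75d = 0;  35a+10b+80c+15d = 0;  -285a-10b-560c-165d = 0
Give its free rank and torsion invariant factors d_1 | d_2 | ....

rank_ℚ(R)=4; free=4−4=0
SNF(R) diag = [5, 10, 20, 40] → torsion [5, 10, 20, 40]

Answer: M ≅ ℤ/5 ⊕ ℤ/10 ⊕ ℤ/20 ⊕ ℤ/40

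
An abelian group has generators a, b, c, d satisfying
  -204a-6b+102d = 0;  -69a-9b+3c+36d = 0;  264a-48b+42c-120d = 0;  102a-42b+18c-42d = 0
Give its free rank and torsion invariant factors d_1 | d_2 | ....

rank_ℚ(R)=4; free=4−4=0
SNF(R) diag = [3, 6, 18, 54] → torsion [3, 6, 18, 54]

Answer: M ≅ ℤ/3 ⊕ ℤ/6 ⊕ ℤ/18 ⊕ ℤ/54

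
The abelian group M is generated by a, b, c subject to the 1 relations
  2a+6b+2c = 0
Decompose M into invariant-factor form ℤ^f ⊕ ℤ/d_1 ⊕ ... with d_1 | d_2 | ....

rank_ℚ(R)=1; free=3−1=2
SNF(R) diag = [2] → torsion [2]

Answer: M ≅ ℤ^2 ⊕ ℤ/2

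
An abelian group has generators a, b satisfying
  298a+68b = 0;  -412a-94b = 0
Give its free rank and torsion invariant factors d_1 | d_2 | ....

Answer: M ≅ ℤ/2 ⊕ ℤ/2

Derivation:
rank_ℚ(R)=2; free=2−2=0
SNF(R) diag = [2, 2] → torsion [2, 2]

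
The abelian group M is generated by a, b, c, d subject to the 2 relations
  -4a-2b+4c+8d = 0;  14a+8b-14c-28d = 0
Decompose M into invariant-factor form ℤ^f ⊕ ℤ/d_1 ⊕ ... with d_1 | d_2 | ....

rank_ℚ(R)=2; free=4−2=2
SNF(R) diag = [2, 2] → torsion [2, 2]

Answer: M ≅ ℤ^2 ⊕ ℤ/2 ⊕ ℤ/2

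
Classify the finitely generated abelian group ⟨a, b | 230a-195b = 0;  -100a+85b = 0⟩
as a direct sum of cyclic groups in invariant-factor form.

Answer: M ≅ ℤ/5 ⊕ ℤ/10

Derivation:
rank_ℚ(R)=2; free=2−2=0
SNF(R) diag = [5, 10] → torsion [5, 10]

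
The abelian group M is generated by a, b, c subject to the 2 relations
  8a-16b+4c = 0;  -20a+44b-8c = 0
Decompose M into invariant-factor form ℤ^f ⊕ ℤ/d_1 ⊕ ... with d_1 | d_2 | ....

Answer: M ≅ ℤ^1 ⊕ ℤ/4 ⊕ ℤ/4

Derivation:
rank_ℚ(R)=2; free=3−2=1
SNF(R) diag = [4, 4] → torsion [4, 4]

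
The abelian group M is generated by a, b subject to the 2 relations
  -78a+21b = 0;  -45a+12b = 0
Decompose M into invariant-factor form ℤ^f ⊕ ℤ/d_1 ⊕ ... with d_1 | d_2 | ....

Answer: M ≅ ℤ/3 ⊕ ℤ/3

Derivation:
rank_ℚ(R)=2; free=2−2=0
SNF(R) diag = [3, 3] → torsion [3, 3]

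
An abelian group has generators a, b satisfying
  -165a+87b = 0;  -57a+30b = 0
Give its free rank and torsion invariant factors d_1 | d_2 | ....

rank_ℚ(R)=2; free=2−2=0
SNF(R) diag = [3, 3] → torsion [3, 3]

Answer: M ≅ ℤ/3 ⊕ ℤ/3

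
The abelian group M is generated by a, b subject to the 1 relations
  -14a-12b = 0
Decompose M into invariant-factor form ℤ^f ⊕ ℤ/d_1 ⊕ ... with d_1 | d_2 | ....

Answer: M ≅ ℤ^1 ⊕ ℤ/2

Derivation:
rank_ℚ(R)=1; free=2−1=1
SNF(R) diag = [2] → torsion [2]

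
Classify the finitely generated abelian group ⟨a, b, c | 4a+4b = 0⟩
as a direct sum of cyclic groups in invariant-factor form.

rank_ℚ(R)=1; free=3−1=2
SNF(R) diag = [4] → torsion [4]

Answer: M ≅ ℤ^2 ⊕ ℤ/4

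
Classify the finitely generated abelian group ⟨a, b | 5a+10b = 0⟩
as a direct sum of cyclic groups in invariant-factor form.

Answer: M ≅ ℤ^1 ⊕ ℤ/5

Derivation:
rank_ℚ(R)=1; free=2−1=1
SNF(R) diag = [5] → torsion [5]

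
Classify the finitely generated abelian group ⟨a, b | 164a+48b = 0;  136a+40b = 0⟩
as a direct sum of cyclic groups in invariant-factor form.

rank_ℚ(R)=2; free=2−2=0
SNF(R) diag = [4, 8] → torsion [4, 8]

Answer: M ≅ ℤ/4 ⊕ ℤ/8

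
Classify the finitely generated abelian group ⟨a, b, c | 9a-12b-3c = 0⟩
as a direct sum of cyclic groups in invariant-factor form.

rank_ℚ(R)=1; free=3−1=2
SNF(R) diag = [3] → torsion [3]

Answer: M ≅ ℤ^2 ⊕ ℤ/3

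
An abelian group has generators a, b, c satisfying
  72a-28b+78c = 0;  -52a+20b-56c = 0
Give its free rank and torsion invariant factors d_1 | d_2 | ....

Answer: M ≅ ℤ^1 ⊕ ℤ/2 ⊕ ℤ/4

Derivation:
rank_ℚ(R)=2; free=3−2=1
SNF(R) diag = [2, 4] → torsion [2, 4]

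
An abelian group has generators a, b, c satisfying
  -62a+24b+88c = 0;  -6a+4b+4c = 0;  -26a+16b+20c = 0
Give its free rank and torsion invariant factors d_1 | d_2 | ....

rank_ℚ(R)=3; free=3−3=0
SNF(R) diag = [2, 4, 12] → torsion [2, 4, 12]

Answer: M ≅ ℤ/2 ⊕ ℤ/4 ⊕ ℤ/12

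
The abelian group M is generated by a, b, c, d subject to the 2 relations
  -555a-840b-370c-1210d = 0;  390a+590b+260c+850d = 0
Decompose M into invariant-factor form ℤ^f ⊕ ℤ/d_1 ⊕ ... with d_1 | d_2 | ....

Answer: M ≅ ℤ^2 ⊕ ℤ/5 ⊕ ℤ/10

Derivation:
rank_ℚ(R)=2; free=4−2=2
SNF(R) diag = [5, 10] → torsion [5, 10]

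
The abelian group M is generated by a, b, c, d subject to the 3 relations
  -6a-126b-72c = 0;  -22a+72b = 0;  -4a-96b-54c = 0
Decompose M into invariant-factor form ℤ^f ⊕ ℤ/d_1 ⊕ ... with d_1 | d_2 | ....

rank_ℚ(R)=3; free=4−3=1
SNF(R) diag = [2, 6, 18] → torsion [2, 6, 18]

Answer: M ≅ ℤ^1 ⊕ ℤ/2 ⊕ ℤ/6 ⊕ ℤ/18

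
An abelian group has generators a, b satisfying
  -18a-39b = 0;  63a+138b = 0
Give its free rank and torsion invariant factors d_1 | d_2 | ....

rank_ℚ(R)=2; free=2−2=0
SNF(R) diag = [3, 9] → torsion [3, 9]

Answer: M ≅ ℤ/3 ⊕ ℤ/9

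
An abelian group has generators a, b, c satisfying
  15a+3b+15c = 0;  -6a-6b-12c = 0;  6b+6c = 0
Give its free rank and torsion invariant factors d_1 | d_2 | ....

Answer: M ≅ ℤ/3 ⊕ ℤ/6 ⊕ ℤ/6

Derivation:
rank_ℚ(R)=3; free=3−3=0
SNF(R) diag = [3, 6, 6] → torsion [3, 6, 6]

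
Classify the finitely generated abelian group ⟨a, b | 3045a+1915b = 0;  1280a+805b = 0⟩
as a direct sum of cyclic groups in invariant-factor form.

Answer: M ≅ ℤ/5 ⊕ ℤ/5

Derivation:
rank_ℚ(R)=2; free=2−2=0
SNF(R) diag = [5, 5] → torsion [5, 5]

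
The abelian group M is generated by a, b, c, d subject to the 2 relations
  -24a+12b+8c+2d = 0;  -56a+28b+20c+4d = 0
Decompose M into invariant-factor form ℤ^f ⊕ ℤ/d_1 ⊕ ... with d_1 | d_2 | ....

Answer: M ≅ ℤ^2 ⊕ ℤ/2 ⊕ ℤ/4

Derivation:
rank_ℚ(R)=2; free=4−2=2
SNF(R) diag = [2, 4] → torsion [2, 4]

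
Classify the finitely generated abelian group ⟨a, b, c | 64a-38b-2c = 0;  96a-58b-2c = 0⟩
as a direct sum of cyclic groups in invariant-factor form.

rank_ℚ(R)=2; free=3−2=1
SNF(R) diag = [2, 4] → torsion [2, 4]

Answer: M ≅ ℤ^1 ⊕ ℤ/2 ⊕ ℤ/4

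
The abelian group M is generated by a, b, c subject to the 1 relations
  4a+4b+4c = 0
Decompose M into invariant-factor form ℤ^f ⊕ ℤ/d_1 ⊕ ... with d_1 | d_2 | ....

Answer: M ≅ ℤ^2 ⊕ ℤ/4

Derivation:
rank_ℚ(R)=1; free=3−1=2
SNF(R) diag = [4] → torsion [4]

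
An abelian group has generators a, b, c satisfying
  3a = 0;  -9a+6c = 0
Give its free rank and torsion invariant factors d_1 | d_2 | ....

rank_ℚ(R)=2; free=3−2=1
SNF(R) diag = [3, 6] → torsion [3, 6]

Answer: M ≅ ℤ^1 ⊕ ℤ/3 ⊕ ℤ/6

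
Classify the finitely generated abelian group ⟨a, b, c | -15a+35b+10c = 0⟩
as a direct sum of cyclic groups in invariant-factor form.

rank_ℚ(R)=1; free=3−1=2
SNF(R) diag = [5] → torsion [5]

Answer: M ≅ ℤ^2 ⊕ ℤ/5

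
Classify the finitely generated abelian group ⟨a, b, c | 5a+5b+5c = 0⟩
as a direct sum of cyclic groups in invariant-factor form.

Answer: M ≅ ℤ^2 ⊕ ℤ/5

Derivation:
rank_ℚ(R)=1; free=3−1=2
SNF(R) diag = [5] → torsion [5]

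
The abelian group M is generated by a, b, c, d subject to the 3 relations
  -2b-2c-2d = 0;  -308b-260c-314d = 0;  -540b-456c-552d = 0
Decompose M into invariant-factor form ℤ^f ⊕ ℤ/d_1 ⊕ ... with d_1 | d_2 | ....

rank_ℚ(R)=3; free=4−3=1
SNF(R) diag = [2, 6, 12] → torsion [2, 6, 12]

Answer: M ≅ ℤ^1 ⊕ ℤ/2 ⊕ ℤ/6 ⊕ ℤ/12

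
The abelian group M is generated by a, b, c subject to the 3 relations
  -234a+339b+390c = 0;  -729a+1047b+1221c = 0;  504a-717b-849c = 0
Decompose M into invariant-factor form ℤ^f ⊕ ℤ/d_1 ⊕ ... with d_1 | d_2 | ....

Answer: M ≅ ℤ/3 ⊕ ℤ/9 ⊕ ℤ/27

Derivation:
rank_ℚ(R)=3; free=3−3=0
SNF(R) diag = [3, 9, 27] → torsion [3, 9, 27]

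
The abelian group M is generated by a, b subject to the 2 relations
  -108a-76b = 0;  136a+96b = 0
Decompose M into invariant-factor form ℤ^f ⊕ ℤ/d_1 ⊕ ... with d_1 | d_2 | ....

Answer: M ≅ ℤ/4 ⊕ ℤ/8

Derivation:
rank_ℚ(R)=2; free=2−2=0
SNF(R) diag = [4, 8] → torsion [4, 8]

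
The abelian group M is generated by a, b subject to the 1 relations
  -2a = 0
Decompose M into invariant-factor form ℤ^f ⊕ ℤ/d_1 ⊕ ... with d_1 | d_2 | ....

Answer: M ≅ ℤ^1 ⊕ ℤ/2

Derivation:
rank_ℚ(R)=1; free=2−1=1
SNF(R) diag = [2] → torsion [2]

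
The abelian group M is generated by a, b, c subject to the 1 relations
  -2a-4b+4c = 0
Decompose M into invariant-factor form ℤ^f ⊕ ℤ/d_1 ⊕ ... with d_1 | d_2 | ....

rank_ℚ(R)=1; free=3−1=2
SNF(R) diag = [2] → torsion [2]

Answer: M ≅ ℤ^2 ⊕ ℤ/2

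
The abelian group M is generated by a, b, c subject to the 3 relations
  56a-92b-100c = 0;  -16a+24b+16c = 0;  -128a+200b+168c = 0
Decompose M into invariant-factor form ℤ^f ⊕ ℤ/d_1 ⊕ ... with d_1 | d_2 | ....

rank_ℚ(R)=3; free=3−3=0
SNF(R) diag = [4, 8, 16] → torsion [4, 8, 16]

Answer: M ≅ ℤ/4 ⊕ ℤ/8 ⊕ ℤ/16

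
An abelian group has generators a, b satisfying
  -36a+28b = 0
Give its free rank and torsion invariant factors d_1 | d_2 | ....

Answer: M ≅ ℤ^1 ⊕ ℤ/4

Derivation:
rank_ℚ(R)=1; free=2−1=1
SNF(R) diag = [4] → torsion [4]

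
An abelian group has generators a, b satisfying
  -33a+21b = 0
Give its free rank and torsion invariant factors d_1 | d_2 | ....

rank_ℚ(R)=1; free=2−1=1
SNF(R) diag = [3] → torsion [3]

Answer: M ≅ ℤ^1 ⊕ ℤ/3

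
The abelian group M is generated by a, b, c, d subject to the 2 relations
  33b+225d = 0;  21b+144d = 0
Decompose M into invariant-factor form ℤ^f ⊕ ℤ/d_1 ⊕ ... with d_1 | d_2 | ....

Answer: M ≅ ℤ^2 ⊕ ℤ/3 ⊕ ℤ/9

Derivation:
rank_ℚ(R)=2; free=4−2=2
SNF(R) diag = [3, 9] → torsion [3, 9]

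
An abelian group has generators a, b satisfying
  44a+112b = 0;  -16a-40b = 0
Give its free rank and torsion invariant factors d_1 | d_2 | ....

Answer: M ≅ ℤ/4 ⊕ ℤ/8

Derivation:
rank_ℚ(R)=2; free=2−2=0
SNF(R) diag = [4, 8] → torsion [4, 8]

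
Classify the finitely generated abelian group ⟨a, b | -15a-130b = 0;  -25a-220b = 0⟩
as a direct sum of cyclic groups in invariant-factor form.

rank_ℚ(R)=2; free=2−2=0
SNF(R) diag = [5, 10] → torsion [5, 10]

Answer: M ≅ ℤ/5 ⊕ ℤ/10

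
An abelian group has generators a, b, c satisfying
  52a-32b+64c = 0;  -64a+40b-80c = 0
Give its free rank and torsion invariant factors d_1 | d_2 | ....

Answer: M ≅ ℤ^1 ⊕ ℤ/4 ⊕ ℤ/8

Derivation:
rank_ℚ(R)=2; free=3−2=1
SNF(R) diag = [4, 8] → torsion [4, 8]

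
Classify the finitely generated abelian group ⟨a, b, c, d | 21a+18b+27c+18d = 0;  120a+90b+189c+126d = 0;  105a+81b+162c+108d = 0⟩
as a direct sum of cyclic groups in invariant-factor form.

rank_ℚ(R)=3; free=4−3=1
SNF(R) diag = [3, 9, 9] → torsion [3, 9, 9]

Answer: M ≅ ℤ^1 ⊕ ℤ/3 ⊕ ℤ/9 ⊕ ℤ/9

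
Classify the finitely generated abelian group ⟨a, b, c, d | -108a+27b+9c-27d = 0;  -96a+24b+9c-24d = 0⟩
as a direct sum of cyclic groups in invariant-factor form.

Answer: M ≅ ℤ^2 ⊕ ℤ/3 ⊕ ℤ/9

Derivation:
rank_ℚ(R)=2; free=4−2=2
SNF(R) diag = [3, 9] → torsion [3, 9]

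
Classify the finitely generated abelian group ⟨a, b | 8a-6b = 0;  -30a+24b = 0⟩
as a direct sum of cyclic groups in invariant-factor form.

Answer: M ≅ ℤ/2 ⊕ ℤ/6

Derivation:
rank_ℚ(R)=2; free=2−2=0
SNF(R) diag = [2, 6] → torsion [2, 6]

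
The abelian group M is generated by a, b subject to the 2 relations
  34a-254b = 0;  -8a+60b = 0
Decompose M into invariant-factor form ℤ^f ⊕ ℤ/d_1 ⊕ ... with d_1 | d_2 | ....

Answer: M ≅ ℤ/2 ⊕ ℤ/4

Derivation:
rank_ℚ(R)=2; free=2−2=0
SNF(R) diag = [2, 4] → torsion [2, 4]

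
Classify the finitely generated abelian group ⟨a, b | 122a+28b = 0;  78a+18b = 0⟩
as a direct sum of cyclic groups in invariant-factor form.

Answer: M ≅ ℤ/2 ⊕ ℤ/6

Derivation:
rank_ℚ(R)=2; free=2−2=0
SNF(R) diag = [2, 6] → torsion [2, 6]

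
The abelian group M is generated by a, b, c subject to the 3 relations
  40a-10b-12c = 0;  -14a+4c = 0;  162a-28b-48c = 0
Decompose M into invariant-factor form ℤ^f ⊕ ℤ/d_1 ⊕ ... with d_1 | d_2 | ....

Answer: M ≅ ℤ/2 ⊕ ℤ/2 ⊕ ℤ/4

Derivation:
rank_ℚ(R)=3; free=3−3=0
SNF(R) diag = [2, 2, 4] → torsion [2, 2, 4]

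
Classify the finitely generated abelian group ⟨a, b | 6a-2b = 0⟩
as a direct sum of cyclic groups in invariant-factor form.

rank_ℚ(R)=1; free=2−1=1
SNF(R) diag = [2] → torsion [2]

Answer: M ≅ ℤ^1 ⊕ ℤ/2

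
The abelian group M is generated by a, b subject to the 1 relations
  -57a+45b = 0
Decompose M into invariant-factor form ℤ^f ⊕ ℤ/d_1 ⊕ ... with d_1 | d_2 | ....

rank_ℚ(R)=1; free=2−1=1
SNF(R) diag = [3] → torsion [3]

Answer: M ≅ ℤ^1 ⊕ ℤ/3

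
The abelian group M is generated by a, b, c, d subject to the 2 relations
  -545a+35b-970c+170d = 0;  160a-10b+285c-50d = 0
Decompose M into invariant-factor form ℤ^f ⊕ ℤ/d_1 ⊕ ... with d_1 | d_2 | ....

Answer: M ≅ ℤ^2 ⊕ ℤ/5 ⊕ ℤ/5

Derivation:
rank_ℚ(R)=2; free=4−2=2
SNF(R) diag = [5, 5] → torsion [5, 5]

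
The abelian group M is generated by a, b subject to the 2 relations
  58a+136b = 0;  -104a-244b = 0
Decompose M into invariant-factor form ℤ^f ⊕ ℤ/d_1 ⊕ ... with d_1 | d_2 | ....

Answer: M ≅ ℤ/2 ⊕ ℤ/4

Derivation:
rank_ℚ(R)=2; free=2−2=0
SNF(R) diag = [2, 4] → torsion [2, 4]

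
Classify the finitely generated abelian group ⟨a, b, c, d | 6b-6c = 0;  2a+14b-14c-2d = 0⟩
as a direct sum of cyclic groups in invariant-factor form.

rank_ℚ(R)=2; free=4−2=2
SNF(R) diag = [2, 6] → torsion [2, 6]

Answer: M ≅ ℤ^2 ⊕ ℤ/2 ⊕ ℤ/6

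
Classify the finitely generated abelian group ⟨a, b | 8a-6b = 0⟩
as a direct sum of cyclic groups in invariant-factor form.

Answer: M ≅ ℤ^1 ⊕ ℤ/2

Derivation:
rank_ℚ(R)=1; free=2−1=1
SNF(R) diag = [2] → torsion [2]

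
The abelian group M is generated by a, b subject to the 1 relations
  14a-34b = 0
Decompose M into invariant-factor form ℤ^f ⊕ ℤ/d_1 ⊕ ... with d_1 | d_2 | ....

Answer: M ≅ ℤ^1 ⊕ ℤ/2

Derivation:
rank_ℚ(R)=1; free=2−1=1
SNF(R) diag = [2] → torsion [2]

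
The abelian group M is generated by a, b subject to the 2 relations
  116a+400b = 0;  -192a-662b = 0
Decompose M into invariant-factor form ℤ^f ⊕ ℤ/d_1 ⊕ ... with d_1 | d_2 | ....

rank_ℚ(R)=2; free=2−2=0
SNF(R) diag = [2, 4] → torsion [2, 4]

Answer: M ≅ ℤ/2 ⊕ ℤ/4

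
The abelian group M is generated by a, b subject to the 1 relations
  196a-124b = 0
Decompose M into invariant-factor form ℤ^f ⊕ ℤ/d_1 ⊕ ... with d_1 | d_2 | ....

Answer: M ≅ ℤ^1 ⊕ ℤ/4

Derivation:
rank_ℚ(R)=1; free=2−1=1
SNF(R) diag = [4] → torsion [4]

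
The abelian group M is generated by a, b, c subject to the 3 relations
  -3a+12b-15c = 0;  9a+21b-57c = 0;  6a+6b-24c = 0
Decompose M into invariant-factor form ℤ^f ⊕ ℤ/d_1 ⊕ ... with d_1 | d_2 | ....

rank_ℚ(R)=3; free=3−3=0
SNF(R) diag = [3, 3, 6] → torsion [3, 3, 6]

Answer: M ≅ ℤ/3 ⊕ ℤ/3 ⊕ ℤ/6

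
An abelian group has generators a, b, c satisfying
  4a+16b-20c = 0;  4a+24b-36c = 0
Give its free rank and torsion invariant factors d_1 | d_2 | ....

Answer: M ≅ ℤ^1 ⊕ ℤ/4 ⊕ ℤ/8

Derivation:
rank_ℚ(R)=2; free=3−2=1
SNF(R) diag = [4, 8] → torsion [4, 8]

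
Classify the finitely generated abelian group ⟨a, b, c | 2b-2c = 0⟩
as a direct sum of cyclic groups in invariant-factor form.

rank_ℚ(R)=1; free=3−1=2
SNF(R) diag = [2] → torsion [2]

Answer: M ≅ ℤ^2 ⊕ ℤ/2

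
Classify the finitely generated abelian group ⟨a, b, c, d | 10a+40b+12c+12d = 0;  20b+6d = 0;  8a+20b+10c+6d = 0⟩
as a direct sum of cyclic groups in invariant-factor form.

Answer: M ≅ ℤ^1 ⊕ ℤ/2 ⊕ ℤ/2 ⊕ ℤ/2

Derivation:
rank_ℚ(R)=3; free=4−3=1
SNF(R) diag = [2, 2, 2] → torsion [2, 2, 2]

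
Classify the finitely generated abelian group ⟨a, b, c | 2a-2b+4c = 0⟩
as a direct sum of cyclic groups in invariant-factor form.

Answer: M ≅ ℤ^2 ⊕ ℤ/2

Derivation:
rank_ℚ(R)=1; free=3−1=2
SNF(R) diag = [2] → torsion [2]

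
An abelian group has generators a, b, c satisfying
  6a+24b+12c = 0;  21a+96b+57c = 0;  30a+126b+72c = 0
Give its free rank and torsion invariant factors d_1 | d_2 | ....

rank_ℚ(R)=3; free=3−3=0
SNF(R) diag = [3, 6, 18] → torsion [3, 6, 18]

Answer: M ≅ ℤ/3 ⊕ ℤ/6 ⊕ ℤ/18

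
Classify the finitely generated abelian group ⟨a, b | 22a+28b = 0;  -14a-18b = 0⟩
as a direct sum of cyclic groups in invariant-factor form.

rank_ℚ(R)=2; free=2−2=0
SNF(R) diag = [2, 2] → torsion [2, 2]

Answer: M ≅ ℤ/2 ⊕ ℤ/2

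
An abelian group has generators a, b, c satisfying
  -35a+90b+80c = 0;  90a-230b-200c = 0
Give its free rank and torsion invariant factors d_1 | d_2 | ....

Answer: M ≅ ℤ^1 ⊕ ℤ/5 ⊕ ℤ/10

Derivation:
rank_ℚ(R)=2; free=3−2=1
SNF(R) diag = [5, 10] → torsion [5, 10]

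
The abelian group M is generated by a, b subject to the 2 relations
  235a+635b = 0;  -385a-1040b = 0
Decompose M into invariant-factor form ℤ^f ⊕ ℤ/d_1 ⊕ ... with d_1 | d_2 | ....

Answer: M ≅ ℤ/5 ⊕ ℤ/15

Derivation:
rank_ℚ(R)=2; free=2−2=0
SNF(R) diag = [5, 15] → torsion [5, 15]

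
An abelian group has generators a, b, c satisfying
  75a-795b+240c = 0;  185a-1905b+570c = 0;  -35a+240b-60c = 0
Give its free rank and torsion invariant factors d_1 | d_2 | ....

Answer: M ≅ ℤ/5 ⊕ ℤ/15 ⊕ ℤ/30

Derivation:
rank_ℚ(R)=3; free=3−3=0
SNF(R) diag = [5, 15, 30] → torsion [5, 15, 30]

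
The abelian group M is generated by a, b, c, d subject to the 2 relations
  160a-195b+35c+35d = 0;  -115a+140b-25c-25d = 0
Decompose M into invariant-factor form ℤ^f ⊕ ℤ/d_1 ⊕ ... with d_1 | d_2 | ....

rank_ℚ(R)=2; free=4−2=2
SNF(R) diag = [5, 5] → torsion [5, 5]

Answer: M ≅ ℤ^2 ⊕ ℤ/5 ⊕ ℤ/5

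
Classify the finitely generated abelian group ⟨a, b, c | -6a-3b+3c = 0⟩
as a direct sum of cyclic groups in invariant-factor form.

rank_ℚ(R)=1; free=3−1=2
SNF(R) diag = [3] → torsion [3]

Answer: M ≅ ℤ^2 ⊕ ℤ/3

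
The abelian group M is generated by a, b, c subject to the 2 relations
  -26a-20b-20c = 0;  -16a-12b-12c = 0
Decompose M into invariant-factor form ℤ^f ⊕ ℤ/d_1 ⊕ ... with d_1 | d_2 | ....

rank_ℚ(R)=2; free=3−2=1
SNF(R) diag = [2, 4] → torsion [2, 4]

Answer: M ≅ ℤ^1 ⊕ ℤ/2 ⊕ ℤ/4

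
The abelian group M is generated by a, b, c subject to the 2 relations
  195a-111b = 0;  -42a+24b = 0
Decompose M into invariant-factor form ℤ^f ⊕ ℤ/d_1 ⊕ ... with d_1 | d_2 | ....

Answer: M ≅ ℤ^1 ⊕ ℤ/3 ⊕ ℤ/6

Derivation:
rank_ℚ(R)=2; free=3−2=1
SNF(R) diag = [3, 6] → torsion [3, 6]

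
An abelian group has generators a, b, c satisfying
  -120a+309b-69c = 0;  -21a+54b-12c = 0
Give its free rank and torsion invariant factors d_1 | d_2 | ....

Answer: M ≅ ℤ^1 ⊕ ℤ/3 ⊕ ℤ/3

Derivation:
rank_ℚ(R)=2; free=3−2=1
SNF(R) diag = [3, 3] → torsion [3, 3]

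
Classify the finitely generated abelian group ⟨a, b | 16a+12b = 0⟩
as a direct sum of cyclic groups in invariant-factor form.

rank_ℚ(R)=1; free=2−1=1
SNF(R) diag = [4] → torsion [4]

Answer: M ≅ ℤ^1 ⊕ ℤ/4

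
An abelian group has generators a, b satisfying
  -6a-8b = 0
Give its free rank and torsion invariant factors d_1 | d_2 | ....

rank_ℚ(R)=1; free=2−1=1
SNF(R) diag = [2] → torsion [2]

Answer: M ≅ ℤ^1 ⊕ ℤ/2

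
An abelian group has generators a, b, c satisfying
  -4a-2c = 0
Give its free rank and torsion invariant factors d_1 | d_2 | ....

Answer: M ≅ ℤ^2 ⊕ ℤ/2

Derivation:
rank_ℚ(R)=1; free=3−1=2
SNF(R) diag = [2] → torsion [2]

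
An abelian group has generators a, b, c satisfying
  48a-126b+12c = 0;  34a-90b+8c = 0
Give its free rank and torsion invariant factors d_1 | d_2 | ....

Answer: M ≅ ℤ^1 ⊕ ℤ/2 ⊕ ℤ/6

Derivation:
rank_ℚ(R)=2; free=3−2=1
SNF(R) diag = [2, 6] → torsion [2, 6]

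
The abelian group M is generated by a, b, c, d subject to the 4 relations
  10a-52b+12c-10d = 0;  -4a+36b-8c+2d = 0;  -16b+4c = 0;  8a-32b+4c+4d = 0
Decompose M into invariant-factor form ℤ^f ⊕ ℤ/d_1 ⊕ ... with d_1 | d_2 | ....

rank_ℚ(R)=4; free=4−4=0
SNF(R) diag = [2, 2, 4, 8] → torsion [2, 2, 4, 8]

Answer: M ≅ ℤ/2 ⊕ ℤ/2 ⊕ ℤ/4 ⊕ ℤ/8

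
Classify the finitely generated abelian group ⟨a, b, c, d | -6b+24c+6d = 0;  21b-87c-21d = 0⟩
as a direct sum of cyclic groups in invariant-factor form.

Answer: M ≅ ℤ^2 ⊕ ℤ/3 ⊕ ℤ/6

Derivation:
rank_ℚ(R)=2; free=4−2=2
SNF(R) diag = [3, 6] → torsion [3, 6]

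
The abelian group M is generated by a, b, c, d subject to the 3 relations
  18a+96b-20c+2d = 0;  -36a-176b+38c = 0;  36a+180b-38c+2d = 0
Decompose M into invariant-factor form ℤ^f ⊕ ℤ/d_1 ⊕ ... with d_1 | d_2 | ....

Answer: M ≅ ℤ^1 ⊕ ℤ/2 ⊕ ℤ/2 ⊕ ℤ/6

Derivation:
rank_ℚ(R)=3; free=4−3=1
SNF(R) diag = [2, 2, 6] → torsion [2, 2, 6]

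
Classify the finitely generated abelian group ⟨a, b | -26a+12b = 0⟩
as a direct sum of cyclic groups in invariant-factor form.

Answer: M ≅ ℤ^1 ⊕ ℤ/2

Derivation:
rank_ℚ(R)=1; free=2−1=1
SNF(R) diag = [2] → torsion [2]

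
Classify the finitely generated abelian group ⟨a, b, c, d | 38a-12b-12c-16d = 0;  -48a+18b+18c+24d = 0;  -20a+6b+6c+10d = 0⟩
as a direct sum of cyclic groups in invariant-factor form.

Answer: M ≅ ℤ^1 ⊕ ℤ/2 ⊕ ℤ/6 ⊕ ℤ/18

Derivation:
rank_ℚ(R)=3; free=4−3=1
SNF(R) diag = [2, 6, 18] → torsion [2, 6, 18]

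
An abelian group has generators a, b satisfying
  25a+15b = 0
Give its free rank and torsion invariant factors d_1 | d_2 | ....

Answer: M ≅ ℤ^1 ⊕ ℤ/5

Derivation:
rank_ℚ(R)=1; free=2−1=1
SNF(R) diag = [5] → torsion [5]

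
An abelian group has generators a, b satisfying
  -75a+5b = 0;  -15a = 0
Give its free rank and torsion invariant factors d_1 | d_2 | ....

Answer: M ≅ ℤ/5 ⊕ ℤ/15

Derivation:
rank_ℚ(R)=2; free=2−2=0
SNF(R) diag = [5, 15] → torsion [5, 15]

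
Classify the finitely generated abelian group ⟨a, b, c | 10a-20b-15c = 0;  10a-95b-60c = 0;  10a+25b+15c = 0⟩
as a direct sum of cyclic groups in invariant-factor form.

Answer: M ≅ ℤ/5 ⊕ ℤ/15 ⊕ ℤ/30

Derivation:
rank_ℚ(R)=3; free=3−3=0
SNF(R) diag = [5, 15, 30] → torsion [5, 15, 30]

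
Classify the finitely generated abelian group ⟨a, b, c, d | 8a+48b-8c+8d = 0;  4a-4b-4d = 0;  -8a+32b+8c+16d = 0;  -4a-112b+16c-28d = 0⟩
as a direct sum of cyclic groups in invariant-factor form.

rank_ℚ(R)=4; free=4−4=0
SNF(R) diag = [4, 4, 8, 24] → torsion [4, 4, 8, 24]

Answer: M ≅ ℤ/4 ⊕ ℤ/4 ⊕ ℤ/8 ⊕ ℤ/24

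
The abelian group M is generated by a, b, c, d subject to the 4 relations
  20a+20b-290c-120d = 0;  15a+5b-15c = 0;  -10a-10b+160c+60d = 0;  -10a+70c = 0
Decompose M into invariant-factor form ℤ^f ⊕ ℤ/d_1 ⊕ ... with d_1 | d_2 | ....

rank_ℚ(R)=4; free=4−4=0
SNF(R) diag = [5, 10, 30, 60] → torsion [5, 10, 30, 60]

Answer: M ≅ ℤ/5 ⊕ ℤ/10 ⊕ ℤ/30 ⊕ ℤ/60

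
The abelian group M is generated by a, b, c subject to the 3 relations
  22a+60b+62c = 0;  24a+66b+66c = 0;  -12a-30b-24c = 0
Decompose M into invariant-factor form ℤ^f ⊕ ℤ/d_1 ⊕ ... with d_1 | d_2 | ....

Answer: M ≅ ℤ/2 ⊕ ℤ/6 ⊕ ℤ/18

Derivation:
rank_ℚ(R)=3; free=3−3=0
SNF(R) diag = [2, 6, 18] → torsion [2, 6, 18]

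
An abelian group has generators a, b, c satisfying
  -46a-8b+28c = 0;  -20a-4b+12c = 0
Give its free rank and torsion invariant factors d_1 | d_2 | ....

Answer: M ≅ ℤ^1 ⊕ ℤ/2 ⊕ ℤ/4

Derivation:
rank_ℚ(R)=2; free=3−2=1
SNF(R) diag = [2, 4] → torsion [2, 4]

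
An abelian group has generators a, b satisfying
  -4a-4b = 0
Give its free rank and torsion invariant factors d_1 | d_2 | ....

rank_ℚ(R)=1; free=2−1=1
SNF(R) diag = [4] → torsion [4]

Answer: M ≅ ℤ^1 ⊕ ℤ/4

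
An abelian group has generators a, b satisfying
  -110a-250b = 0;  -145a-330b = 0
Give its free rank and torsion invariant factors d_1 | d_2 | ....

rank_ℚ(R)=2; free=2−2=0
SNF(R) diag = [5, 10] → torsion [5, 10]

Answer: M ≅ ℤ/5 ⊕ ℤ/10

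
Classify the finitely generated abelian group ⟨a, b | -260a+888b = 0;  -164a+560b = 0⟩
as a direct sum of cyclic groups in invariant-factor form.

Answer: M ≅ ℤ/4 ⊕ ℤ/8

Derivation:
rank_ℚ(R)=2; free=2−2=0
SNF(R) diag = [4, 8] → torsion [4, 8]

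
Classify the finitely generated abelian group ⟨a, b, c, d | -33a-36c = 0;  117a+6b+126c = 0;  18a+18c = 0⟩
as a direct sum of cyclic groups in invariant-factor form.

Answer: M ≅ ℤ^1 ⊕ ℤ/3 ⊕ ℤ/6 ⊕ ℤ/18

Derivation:
rank_ℚ(R)=3; free=4−3=1
SNF(R) diag = [3, 6, 18] → torsion [3, 6, 18]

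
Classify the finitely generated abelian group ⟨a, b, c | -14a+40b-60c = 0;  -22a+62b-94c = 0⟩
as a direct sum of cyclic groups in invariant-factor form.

rank_ℚ(R)=2; free=3−2=1
SNF(R) diag = [2, 2] → torsion [2, 2]

Answer: M ≅ ℤ^1 ⊕ ℤ/2 ⊕ ℤ/2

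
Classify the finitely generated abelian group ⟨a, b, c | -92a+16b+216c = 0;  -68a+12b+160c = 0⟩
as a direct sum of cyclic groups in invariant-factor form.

Answer: M ≅ ℤ^1 ⊕ ℤ/4 ⊕ ℤ/4

Derivation:
rank_ℚ(R)=2; free=3−2=1
SNF(R) diag = [4, 4] → torsion [4, 4]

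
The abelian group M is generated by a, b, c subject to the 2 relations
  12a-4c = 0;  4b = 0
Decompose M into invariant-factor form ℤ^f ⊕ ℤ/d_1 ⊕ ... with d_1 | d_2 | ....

rank_ℚ(R)=2; free=3−2=1
SNF(R) diag = [4, 4] → torsion [4, 4]

Answer: M ≅ ℤ^1 ⊕ ℤ/4 ⊕ ℤ/4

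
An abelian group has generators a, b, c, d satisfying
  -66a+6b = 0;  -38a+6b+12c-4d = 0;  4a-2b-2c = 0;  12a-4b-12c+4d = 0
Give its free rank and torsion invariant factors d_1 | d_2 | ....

Answer: M ≅ ℤ/2 ⊕ ℤ/2 ⊕ ℤ/4 ⊕ ℤ/12

Derivation:
rank_ℚ(R)=4; free=4−4=0
SNF(R) diag = [2, 2, 4, 12] → torsion [2, 2, 4, 12]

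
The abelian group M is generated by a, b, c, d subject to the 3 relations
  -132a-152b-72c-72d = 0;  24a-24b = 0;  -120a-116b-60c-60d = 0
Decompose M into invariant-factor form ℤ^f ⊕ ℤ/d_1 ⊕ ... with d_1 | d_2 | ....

rank_ℚ(R)=3; free=4−3=1
SNF(R) diag = [4, 12, 24] → torsion [4, 12, 24]

Answer: M ≅ ℤ^1 ⊕ ℤ/4 ⊕ ℤ/12 ⊕ ℤ/24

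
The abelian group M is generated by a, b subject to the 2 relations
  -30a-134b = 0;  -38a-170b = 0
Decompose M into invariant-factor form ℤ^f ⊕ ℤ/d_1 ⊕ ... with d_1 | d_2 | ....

Answer: M ≅ ℤ/2 ⊕ ℤ/4

Derivation:
rank_ℚ(R)=2; free=2−2=0
SNF(R) diag = [2, 4] → torsion [2, 4]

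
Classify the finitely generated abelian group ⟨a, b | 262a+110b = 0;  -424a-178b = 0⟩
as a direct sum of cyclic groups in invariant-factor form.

Answer: M ≅ ℤ/2 ⊕ ℤ/2

Derivation:
rank_ℚ(R)=2; free=2−2=0
SNF(R) diag = [2, 2] → torsion [2, 2]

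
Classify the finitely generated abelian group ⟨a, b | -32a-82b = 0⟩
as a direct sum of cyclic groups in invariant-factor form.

Answer: M ≅ ℤ^1 ⊕ ℤ/2

Derivation:
rank_ℚ(R)=1; free=2−1=1
SNF(R) diag = [2] → torsion [2]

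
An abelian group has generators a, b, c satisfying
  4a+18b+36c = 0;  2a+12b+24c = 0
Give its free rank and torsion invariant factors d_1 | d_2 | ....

Answer: M ≅ ℤ^1 ⊕ ℤ/2 ⊕ ℤ/6

Derivation:
rank_ℚ(R)=2; free=3−2=1
SNF(R) diag = [2, 6] → torsion [2, 6]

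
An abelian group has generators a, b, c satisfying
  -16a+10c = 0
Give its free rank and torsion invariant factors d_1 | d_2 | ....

Answer: M ≅ ℤ^2 ⊕ ℤ/2

Derivation:
rank_ℚ(R)=1; free=3−1=2
SNF(R) diag = [2] → torsion [2]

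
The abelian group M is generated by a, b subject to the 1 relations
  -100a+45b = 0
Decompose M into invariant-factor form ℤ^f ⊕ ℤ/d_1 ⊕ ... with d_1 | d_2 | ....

rank_ℚ(R)=1; free=2−1=1
SNF(R) diag = [5] → torsion [5]

Answer: M ≅ ℤ^1 ⊕ ℤ/5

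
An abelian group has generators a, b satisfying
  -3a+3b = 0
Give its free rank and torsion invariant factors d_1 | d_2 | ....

Answer: M ≅ ℤ^1 ⊕ ℤ/3

Derivation:
rank_ℚ(R)=1; free=2−1=1
SNF(R) diag = [3] → torsion [3]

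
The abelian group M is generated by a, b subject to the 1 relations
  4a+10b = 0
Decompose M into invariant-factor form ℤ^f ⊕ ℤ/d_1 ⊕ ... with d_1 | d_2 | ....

rank_ℚ(R)=1; free=2−1=1
SNF(R) diag = [2] → torsion [2]

Answer: M ≅ ℤ^1 ⊕ ℤ/2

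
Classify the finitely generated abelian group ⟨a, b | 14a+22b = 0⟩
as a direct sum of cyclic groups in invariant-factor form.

Answer: M ≅ ℤ^1 ⊕ ℤ/2

Derivation:
rank_ℚ(R)=1; free=2−1=1
SNF(R) diag = [2] → torsion [2]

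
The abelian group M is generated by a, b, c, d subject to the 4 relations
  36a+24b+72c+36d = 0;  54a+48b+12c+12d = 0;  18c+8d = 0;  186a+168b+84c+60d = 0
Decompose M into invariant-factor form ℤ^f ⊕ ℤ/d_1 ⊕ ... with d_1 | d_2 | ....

Answer: M ≅ ℤ/2 ⊕ ℤ/6 ⊕ ℤ/12 ⊕ ℤ/24

Derivation:
rank_ℚ(R)=4; free=4−4=0
SNF(R) diag = [2, 6, 12, 24] → torsion [2, 6, 12, 24]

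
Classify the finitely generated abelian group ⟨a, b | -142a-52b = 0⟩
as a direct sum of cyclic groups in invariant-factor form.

rank_ℚ(R)=1; free=2−1=1
SNF(R) diag = [2] → torsion [2]

Answer: M ≅ ℤ^1 ⊕ ℤ/2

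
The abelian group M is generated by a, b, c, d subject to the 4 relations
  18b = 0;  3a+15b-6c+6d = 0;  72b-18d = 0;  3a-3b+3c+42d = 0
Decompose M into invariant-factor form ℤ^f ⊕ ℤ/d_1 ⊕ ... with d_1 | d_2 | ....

rank_ℚ(R)=4; free=4−4=0
SNF(R) diag = [3, 9, 18, 18] → torsion [3, 9, 18, 18]

Answer: M ≅ ℤ/3 ⊕ ℤ/9 ⊕ ℤ/18 ⊕ ℤ/18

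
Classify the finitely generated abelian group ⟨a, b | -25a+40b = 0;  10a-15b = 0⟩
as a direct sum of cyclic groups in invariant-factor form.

rank_ℚ(R)=2; free=2−2=0
SNF(R) diag = [5, 5] → torsion [5, 5]

Answer: M ≅ ℤ/5 ⊕ ℤ/5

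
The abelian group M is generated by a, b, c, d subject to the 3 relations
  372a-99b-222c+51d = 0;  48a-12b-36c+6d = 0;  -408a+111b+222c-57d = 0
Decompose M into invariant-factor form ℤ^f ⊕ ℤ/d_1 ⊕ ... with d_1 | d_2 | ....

Answer: M ≅ ℤ^1 ⊕ ℤ/3 ⊕ ℤ/6 ⊕ ℤ/12

Derivation:
rank_ℚ(R)=3; free=4−3=1
SNF(R) diag = [3, 6, 12] → torsion [3, 6, 12]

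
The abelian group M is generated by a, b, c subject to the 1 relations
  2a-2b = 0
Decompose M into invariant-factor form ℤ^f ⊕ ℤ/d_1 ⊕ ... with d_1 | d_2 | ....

Answer: M ≅ ℤ^2 ⊕ ℤ/2

Derivation:
rank_ℚ(R)=1; free=3−1=2
SNF(R) diag = [2] → torsion [2]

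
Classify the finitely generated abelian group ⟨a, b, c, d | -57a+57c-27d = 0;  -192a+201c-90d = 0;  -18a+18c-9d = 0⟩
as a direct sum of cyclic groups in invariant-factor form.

rank_ℚ(R)=3; free=4−3=1
SNF(R) diag = [3, 9, 9] → torsion [3, 9, 9]

Answer: M ≅ ℤ^1 ⊕ ℤ/3 ⊕ ℤ/9 ⊕ ℤ/9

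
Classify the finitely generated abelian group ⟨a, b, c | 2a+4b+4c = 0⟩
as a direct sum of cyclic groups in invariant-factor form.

rank_ℚ(R)=1; free=3−1=2
SNF(R) diag = [2] → torsion [2]

Answer: M ≅ ℤ^2 ⊕ ℤ/2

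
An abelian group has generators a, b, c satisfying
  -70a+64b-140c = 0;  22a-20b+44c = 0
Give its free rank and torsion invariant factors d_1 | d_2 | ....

rank_ℚ(R)=2; free=3−2=1
SNF(R) diag = [2, 4] → torsion [2, 4]

Answer: M ≅ ℤ^1 ⊕ ℤ/2 ⊕ ℤ/4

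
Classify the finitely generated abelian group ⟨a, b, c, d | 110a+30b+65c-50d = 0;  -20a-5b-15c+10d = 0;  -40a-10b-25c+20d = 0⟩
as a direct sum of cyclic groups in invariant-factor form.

rank_ℚ(R)=3; free=4−3=1
SNF(R) diag = [5, 5, 10] → torsion [5, 5, 10]

Answer: M ≅ ℤ^1 ⊕ ℤ/5 ⊕ ℤ/5 ⊕ ℤ/10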